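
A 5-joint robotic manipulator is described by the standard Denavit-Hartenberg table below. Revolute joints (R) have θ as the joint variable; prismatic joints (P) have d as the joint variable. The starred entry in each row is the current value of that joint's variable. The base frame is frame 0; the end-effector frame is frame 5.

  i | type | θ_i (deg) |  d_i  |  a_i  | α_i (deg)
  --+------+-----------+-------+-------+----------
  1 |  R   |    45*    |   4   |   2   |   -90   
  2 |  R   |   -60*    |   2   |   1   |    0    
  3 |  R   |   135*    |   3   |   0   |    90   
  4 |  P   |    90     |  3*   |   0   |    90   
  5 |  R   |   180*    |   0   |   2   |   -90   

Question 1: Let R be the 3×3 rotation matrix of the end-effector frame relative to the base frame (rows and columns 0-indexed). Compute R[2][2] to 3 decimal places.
-0.259

End-effector z-axis (col 2 of R) = (-0.6830,-0.6830,-0.2588)
R[2][2] = -0.2588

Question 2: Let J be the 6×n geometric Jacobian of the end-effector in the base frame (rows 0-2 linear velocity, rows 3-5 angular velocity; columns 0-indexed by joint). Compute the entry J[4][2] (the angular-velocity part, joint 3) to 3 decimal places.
0.707

axis z_2 = (-0.7071,0.7071,0.0000); lever o_n−o_2 = (1.3419,2.7561,0.7765)
cross product → J_v[:, 2] = (0.5490,0.5490,-2.8978)
J_ω[:, 2] = z_2
entry J[4][2] = 0.7071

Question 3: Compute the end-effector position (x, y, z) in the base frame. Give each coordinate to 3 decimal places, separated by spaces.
after link 1: o_1 = (1.4142, 1.4142, 4.0000)
after link 2: o_2 = (0.3536, 3.1820, 4.8660)
after link 3: o_3 = (-1.7678, 5.3033, 4.8660)
after link 4: o_4 = (0.2813, 7.3523, 5.6425)
after link 5: o_5 = (1.6955, 5.9381, 5.6425)

1.695 5.938 5.642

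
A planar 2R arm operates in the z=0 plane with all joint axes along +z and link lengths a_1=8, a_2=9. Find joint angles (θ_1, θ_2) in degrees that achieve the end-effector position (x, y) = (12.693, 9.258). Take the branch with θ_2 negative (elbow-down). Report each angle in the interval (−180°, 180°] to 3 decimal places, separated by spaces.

60.002 -45.000

cos θ_2 = (246.8228−8²−9²)/(2·8·9) = 0.7071; θ_2 = -45.0003° (elbow-down)
β = atan2(9.2580,12.6930) = 36.1062°; ψ = atan2(-6.3640,14.3639) = -23.8959°
θ_1 = β − ψ = 60.0021°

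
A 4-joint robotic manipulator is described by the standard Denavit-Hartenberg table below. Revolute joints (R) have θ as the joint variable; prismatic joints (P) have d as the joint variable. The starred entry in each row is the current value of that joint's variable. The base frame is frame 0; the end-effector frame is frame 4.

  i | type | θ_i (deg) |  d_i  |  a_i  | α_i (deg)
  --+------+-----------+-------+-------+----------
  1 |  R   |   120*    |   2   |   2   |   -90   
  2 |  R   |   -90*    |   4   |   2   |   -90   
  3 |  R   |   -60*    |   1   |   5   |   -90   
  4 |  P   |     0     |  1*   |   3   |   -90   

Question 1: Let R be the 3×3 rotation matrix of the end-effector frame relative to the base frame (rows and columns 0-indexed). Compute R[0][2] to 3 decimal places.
End-effector z-axis (col 2 of R) = (0.5000,-0.8660,0.0000)
R[0][2] = 0.5000

0.500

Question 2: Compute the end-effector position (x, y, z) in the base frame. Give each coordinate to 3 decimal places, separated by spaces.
-10.531 -2.616 8.866

after link 1: o_1 = (-1.0000, 1.7321, 2.0000)
after link 2: o_2 = (-4.4641, -0.2679, 4.0000)
after link 3: o_3 = (-8.7141, -1.5670, 6.5000)
after link 4: o_4 = (-10.5311, -2.6160, 8.8660)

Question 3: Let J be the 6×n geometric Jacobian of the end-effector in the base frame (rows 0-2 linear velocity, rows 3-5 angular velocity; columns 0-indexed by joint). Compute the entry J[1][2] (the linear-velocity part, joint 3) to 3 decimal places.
2.433

axis z_2 = (-0.5000,0.8660,-0.0000); lever o_n−o_2 = (-6.0670,-2.3481,4.8660)
cross product → J_v[:, 2] = (4.2141,2.4330,6.4282)
J_ω[:, 2] = z_2
entry J[1][2] = 2.4330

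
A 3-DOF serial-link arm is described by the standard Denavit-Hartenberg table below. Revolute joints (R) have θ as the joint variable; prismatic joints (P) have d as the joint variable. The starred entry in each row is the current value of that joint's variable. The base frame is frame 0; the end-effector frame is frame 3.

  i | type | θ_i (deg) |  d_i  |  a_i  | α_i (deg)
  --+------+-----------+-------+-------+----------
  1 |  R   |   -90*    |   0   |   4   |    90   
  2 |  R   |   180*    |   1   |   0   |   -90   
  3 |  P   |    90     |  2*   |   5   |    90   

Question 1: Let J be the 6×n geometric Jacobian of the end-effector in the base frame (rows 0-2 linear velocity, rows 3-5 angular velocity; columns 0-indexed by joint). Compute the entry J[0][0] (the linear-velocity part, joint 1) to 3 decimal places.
4.000

axis z_0 = ẑ; lever o_n−o_0 = (4.0000,-4.0000,-2.0000)
cross product → J_v[:, 0] = (4.0000,4.0000,-0.0000)
J_ω[:, 0] = z_0
entry J[0][0] = 4.0000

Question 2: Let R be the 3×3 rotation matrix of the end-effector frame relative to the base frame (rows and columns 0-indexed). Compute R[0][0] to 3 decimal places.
End-effector x-axis (col 0 of R) = (1.0000,0.0000,-0.0000)
R[0][0] = 1.0000

1.000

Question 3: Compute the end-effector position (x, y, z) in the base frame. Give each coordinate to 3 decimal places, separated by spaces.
4.000 -4.000 -2.000

after link 1: o_1 = (0.0000, -4.0000, 0.0000)
after link 2: o_2 = (-1.0000, -4.0000, 0.0000)
after link 3: o_3 = (4.0000, -4.0000, -2.0000)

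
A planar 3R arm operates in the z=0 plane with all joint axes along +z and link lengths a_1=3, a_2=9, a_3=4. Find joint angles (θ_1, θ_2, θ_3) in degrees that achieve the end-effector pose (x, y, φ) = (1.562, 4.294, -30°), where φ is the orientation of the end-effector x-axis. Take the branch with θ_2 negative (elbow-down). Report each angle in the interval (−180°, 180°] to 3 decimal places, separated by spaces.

-116.365 -150.005 -123.630

wrist centre = target − a_3·(cos φ, sin φ) = (-1.9021, 6.2940)
cos θ_2 = (43.2324−3²−9²)/(2·3·9) = -0.8661; θ_2 = -150.0047° (elbow-down)
β = atan2(6.2940,-1.9021) = 106.8153°; ψ = atan2(-4.4994,-4.7946) = -136.8194°
θ_1 = β − ψ = 243.6347°
θ_3 = φ − θ_1 − θ_2 = -123.6300° (wrapped to (-180°,180°])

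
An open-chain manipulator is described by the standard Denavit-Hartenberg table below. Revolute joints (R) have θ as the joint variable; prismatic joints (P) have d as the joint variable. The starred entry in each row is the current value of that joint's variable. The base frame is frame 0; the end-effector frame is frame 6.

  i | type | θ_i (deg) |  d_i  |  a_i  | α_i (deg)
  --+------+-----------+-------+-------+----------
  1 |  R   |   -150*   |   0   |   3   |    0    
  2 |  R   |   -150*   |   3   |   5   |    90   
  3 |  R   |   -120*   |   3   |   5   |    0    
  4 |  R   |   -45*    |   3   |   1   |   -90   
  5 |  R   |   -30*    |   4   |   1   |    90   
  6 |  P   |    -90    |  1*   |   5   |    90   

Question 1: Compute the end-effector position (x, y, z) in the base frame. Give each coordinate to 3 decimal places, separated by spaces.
4.242 -4.385 -0.718

after link 1: o_1 = (-2.5981, -1.5000, 0.0000)
after link 2: o_2 = (-0.0981, 2.8301, 3.0000)
after link 3: o_3 = (1.2500, -0.8349, -1.3301)
after link 4: o_4 = (3.3651, -3.1715, -1.5889)
after link 5: o_5 = (3.8975, -3.2493, -5.6768)
after link 6: o_6 = (4.2419, -4.3848, -0.7178)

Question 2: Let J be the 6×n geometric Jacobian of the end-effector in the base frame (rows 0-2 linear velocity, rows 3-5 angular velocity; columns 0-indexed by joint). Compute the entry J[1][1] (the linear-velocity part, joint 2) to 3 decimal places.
6.840

axis z_1 = (0.0000,0.0000,1.0000); lever o_n−o_1 = (6.8400,-2.8848,-0.7178)
cross product → J_v[:, 1] = (2.8848,6.8400,-0.0000)
J_ω[:, 1] = z_1
entry J[1][1] = 6.8400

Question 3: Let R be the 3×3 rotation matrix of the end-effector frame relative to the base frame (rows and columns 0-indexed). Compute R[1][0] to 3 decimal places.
End-effector x-axis (col 0 of R) = (-0.1294,-0.2241,0.9659)
R[1][0] = -0.2241

-0.224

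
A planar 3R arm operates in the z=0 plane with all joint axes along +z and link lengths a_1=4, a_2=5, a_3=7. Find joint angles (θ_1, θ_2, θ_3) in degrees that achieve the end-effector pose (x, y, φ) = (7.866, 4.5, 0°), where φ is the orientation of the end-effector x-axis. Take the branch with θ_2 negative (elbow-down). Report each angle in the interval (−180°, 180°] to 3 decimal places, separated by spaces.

wrist centre = target − a_3·(cos φ, sin φ) = (0.8660, 4.5000)
cos θ_2 = (21.0000−4²−5²)/(2·4·5) = -0.5000; θ_2 = -120.0001° (elbow-down)
β = atan2(4.5000,0.8660) = 79.1069°; ψ = atan2(-4.3301,1.5000) = -70.8934°
θ_1 = β − ψ = 150.0004°
θ_3 = φ − θ_1 − θ_2 = -30.0003° (wrapped to (-180°,180°])

150.000 -120.000 -30.000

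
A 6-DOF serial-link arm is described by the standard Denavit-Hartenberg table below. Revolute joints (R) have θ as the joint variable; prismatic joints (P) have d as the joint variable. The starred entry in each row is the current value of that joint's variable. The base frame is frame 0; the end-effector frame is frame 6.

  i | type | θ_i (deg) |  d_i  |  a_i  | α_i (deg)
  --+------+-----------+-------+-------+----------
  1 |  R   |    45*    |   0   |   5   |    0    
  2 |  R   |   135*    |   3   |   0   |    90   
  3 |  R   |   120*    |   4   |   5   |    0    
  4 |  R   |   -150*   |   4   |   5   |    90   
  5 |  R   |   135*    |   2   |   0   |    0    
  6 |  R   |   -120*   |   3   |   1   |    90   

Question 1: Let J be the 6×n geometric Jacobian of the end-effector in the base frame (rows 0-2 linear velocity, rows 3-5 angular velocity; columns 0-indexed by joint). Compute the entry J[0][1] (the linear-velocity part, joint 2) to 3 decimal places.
-8.259

axis z_1 = (0.0000,0.0000,1.0000); lever o_n−o_1 = (-0.1666,8.2588,0.0170)
cross product → J_v[:, 1] = (-8.2588,-0.1666,0.0000)
J_ω[:, 1] = z_1
entry J[0][1] = -8.2588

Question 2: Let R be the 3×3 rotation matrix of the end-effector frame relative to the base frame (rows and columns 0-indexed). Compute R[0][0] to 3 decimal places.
End-effector x-axis (col 0 of R) = (-0.8365,0.2588,-0.4830)
R[0][0] = -0.8365

-0.837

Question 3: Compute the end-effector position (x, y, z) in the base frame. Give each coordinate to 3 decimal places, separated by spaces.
after link 1: o_1 = (3.5355, 3.5355, 0.0000)
after link 2: o_2 = (3.5355, 3.5355, 3.0000)
after link 3: o_3 = (6.0355, 7.5355, 7.3301)
after link 4: o_4 = (1.7054, 11.5355, 4.8301)
after link 5: o_5 = (2.7054, 11.5355, 3.0981)
after link 6: o_6 = (3.3689, 11.7944, 0.0170)

3.369 11.794 0.017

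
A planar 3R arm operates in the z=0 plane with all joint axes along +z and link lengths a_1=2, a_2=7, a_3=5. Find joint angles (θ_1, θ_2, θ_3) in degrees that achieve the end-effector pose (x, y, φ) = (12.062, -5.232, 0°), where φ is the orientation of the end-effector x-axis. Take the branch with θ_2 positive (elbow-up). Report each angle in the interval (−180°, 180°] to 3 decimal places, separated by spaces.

wrist centre = target − a_3·(cos φ, sin φ) = (7.0620, -5.2320)
cos θ_2 = (77.2457−2²−7²)/(2·2·7) = 0.8659; θ_2 = 30.0125° (elbow-up)
β = atan2(-5.2320,7.0620) = -36.5335°; ψ = atan2(3.5013,8.0614) = 23.4768°
θ_1 = β − ψ = -60.0103°
θ_3 = φ − θ_1 − θ_2 = 29.9978° (wrapped to (-180°,180°])

-60.010 30.012 29.998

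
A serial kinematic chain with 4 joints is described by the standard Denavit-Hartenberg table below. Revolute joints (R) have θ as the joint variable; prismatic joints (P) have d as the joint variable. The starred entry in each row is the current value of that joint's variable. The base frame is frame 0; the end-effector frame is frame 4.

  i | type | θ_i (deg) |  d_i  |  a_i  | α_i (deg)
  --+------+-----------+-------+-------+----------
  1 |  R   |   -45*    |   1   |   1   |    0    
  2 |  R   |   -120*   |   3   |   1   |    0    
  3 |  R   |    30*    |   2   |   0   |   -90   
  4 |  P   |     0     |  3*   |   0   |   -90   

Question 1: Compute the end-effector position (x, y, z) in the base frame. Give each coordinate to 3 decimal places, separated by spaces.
after link 1: o_1 = (0.7071, -0.7071, 1.0000)
after link 2: o_2 = (-0.2588, -0.9659, 4.0000)
after link 3: o_3 = (-0.2588, -0.9659, 6.0000)
after link 4: o_4 = (1.8625, -3.0872, 6.0000)

1.863 -3.087 6.000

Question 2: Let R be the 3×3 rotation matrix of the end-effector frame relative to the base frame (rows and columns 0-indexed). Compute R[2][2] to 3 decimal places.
-1.000

End-effector z-axis (col 2 of R) = (0.0000,-0.0000,-1.0000)
R[2][2] = -1.0000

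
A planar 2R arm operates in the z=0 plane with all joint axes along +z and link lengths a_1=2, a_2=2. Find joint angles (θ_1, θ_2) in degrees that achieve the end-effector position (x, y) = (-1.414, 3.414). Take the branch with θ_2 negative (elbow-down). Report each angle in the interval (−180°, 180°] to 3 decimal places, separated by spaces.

cos θ_2 = (13.6548−2²−2²)/(2·2·2) = 0.7068; θ_2 = -45.0209° (elbow-down)
β = atan2(3.4140,-1.4140) = 112.4982°; ψ = atan2(-1.4147,3.4137) = -22.5104°
θ_1 = β − ψ = 135.0086°

135.009 -45.021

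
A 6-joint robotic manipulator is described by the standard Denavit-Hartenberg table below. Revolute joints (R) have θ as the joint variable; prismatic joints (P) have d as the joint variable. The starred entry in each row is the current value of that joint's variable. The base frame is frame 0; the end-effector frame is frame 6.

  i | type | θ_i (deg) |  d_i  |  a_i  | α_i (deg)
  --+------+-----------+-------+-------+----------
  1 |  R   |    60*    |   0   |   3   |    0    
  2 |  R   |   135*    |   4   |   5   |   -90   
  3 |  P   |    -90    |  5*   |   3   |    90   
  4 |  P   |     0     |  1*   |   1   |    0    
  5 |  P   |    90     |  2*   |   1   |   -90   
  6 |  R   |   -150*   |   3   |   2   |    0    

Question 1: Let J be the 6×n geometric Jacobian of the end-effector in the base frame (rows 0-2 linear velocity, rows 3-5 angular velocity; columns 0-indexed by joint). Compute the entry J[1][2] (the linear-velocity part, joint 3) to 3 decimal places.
-0.966

prismatic axis z_2 = (0.2588,-0.9659,0.0000)
J_v[:, 2] = z_2; J_ω[:, 2] = (0,0,0)
entry J[1][2] = -0.9659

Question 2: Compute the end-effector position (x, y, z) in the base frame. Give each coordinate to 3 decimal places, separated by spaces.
1.639 -1.783 5.000

after link 1: o_1 = (1.5000, 2.5981, 0.0000)
after link 2: o_2 = (-3.3296, 1.3040, 4.0000)
after link 3: o_3 = (-2.0355, -3.5256, 7.0000)
after link 4: o_4 = (-1.0696, -3.2668, 8.0000)
after link 5: o_5 = (1.1211, -3.7151, 8.0000)
after link 6: o_6 = (1.6387, -1.7833, 5.0000)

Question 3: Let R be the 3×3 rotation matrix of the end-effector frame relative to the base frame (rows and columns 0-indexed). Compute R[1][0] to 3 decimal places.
End-effector x-axis (col 0 of R) = (0.2588,0.9659,-0.0000)
R[1][0] = 0.9659

0.966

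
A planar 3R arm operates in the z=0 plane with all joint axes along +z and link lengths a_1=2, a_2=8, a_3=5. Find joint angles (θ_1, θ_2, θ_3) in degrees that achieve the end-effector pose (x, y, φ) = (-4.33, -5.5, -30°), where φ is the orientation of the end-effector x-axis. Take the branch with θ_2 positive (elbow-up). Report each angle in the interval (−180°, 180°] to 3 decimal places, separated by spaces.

149.996 60.005 119.999

wrist centre = target − a_3·(cos φ, sin φ) = (-8.6601, -3.0000)
cos θ_2 = (83.9978−2²−8²)/(2·2·8) = 0.4999; θ_2 = 60.0045° (elbow-up)
β = atan2(-3.0000,-8.6601) = -160.8931°; ψ = atan2(6.9285,5.9994) = 49.1105°
θ_1 = β − ψ = -210.0036°
θ_3 = φ − θ_1 − θ_2 = 119.9991° (wrapped to (-180°,180°])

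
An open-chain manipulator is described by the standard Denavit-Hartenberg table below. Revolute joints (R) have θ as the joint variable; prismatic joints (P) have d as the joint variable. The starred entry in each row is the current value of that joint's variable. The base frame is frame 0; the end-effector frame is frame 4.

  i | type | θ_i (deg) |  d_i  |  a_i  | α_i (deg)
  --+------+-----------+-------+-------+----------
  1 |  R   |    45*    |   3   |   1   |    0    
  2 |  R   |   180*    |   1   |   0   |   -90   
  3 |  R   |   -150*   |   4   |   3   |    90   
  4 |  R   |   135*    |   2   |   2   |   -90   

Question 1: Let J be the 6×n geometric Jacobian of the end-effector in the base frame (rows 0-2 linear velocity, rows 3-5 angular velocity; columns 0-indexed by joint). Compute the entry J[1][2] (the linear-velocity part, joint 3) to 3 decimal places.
0.664

axis z_2 = (0.7071,-0.7071,0.0000); lever o_n−o_2 = (5.5066,-2.1502,-0.9392)
cross product → J_v[:, 2] = (0.6641,0.6641,2.3733)
J_ω[:, 2] = z_2
entry J[1][2] = 0.6641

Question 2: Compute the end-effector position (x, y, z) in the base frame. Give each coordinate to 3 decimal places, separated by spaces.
after link 1: o_1 = (0.7071, 0.7071, 3.0000)
after link 2: o_2 = (0.7071, 0.7071, 4.0000)
after link 3: o_3 = (5.3727, -0.2842, 5.5000)
after link 4: o_4 = (6.2137, -1.4431, 3.0608)

6.214 -1.443 3.061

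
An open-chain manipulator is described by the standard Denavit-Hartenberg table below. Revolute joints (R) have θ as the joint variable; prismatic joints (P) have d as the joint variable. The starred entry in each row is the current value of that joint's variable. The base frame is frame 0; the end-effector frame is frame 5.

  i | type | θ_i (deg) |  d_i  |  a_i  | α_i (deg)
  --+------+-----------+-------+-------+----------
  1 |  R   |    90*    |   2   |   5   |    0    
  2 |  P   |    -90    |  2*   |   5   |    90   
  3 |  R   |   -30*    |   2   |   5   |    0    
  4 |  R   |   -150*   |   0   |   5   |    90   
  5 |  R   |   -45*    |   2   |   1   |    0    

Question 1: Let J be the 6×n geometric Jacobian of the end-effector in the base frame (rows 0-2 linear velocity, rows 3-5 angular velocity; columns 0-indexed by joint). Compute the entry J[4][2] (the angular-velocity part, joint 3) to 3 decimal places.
axis z_2 = (0.0000,-1.0000,0.0000); lever o_n−o_2 = (-1.3770,-1.2929,-0.5000)
cross product → J_v[:, 2] = (0.5000,-0.0000,-1.3770)
J_ω[:, 2] = z_2
entry J[4][2] = -1.0000

-1.000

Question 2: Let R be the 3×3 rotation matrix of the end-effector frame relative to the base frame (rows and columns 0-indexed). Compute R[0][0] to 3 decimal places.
End-effector x-axis (col 0 of R) = (-0.7071,0.7071,-0.0000)
R[0][0] = -0.7071

-0.707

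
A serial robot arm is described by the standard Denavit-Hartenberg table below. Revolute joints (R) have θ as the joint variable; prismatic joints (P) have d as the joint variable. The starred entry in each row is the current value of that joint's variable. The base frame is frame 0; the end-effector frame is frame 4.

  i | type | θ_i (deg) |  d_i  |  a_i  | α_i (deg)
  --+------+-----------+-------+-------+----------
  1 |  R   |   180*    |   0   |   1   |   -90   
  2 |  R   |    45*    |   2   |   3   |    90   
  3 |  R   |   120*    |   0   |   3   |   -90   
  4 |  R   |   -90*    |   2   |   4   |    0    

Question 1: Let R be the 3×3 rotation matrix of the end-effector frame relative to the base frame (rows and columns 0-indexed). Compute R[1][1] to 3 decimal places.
-0.866

End-effector y-axis (col 1 of R) = (0.3536,-0.8660,0.3536)
R[1][1] = -0.8660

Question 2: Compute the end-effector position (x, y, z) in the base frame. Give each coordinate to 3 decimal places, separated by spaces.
after link 1: o_1 = (-1.0000, 0.0000, 0.0000)
after link 2: o_2 = (-3.1213, -2.0000, -2.1213)
after link 3: o_3 = (-2.0607, -4.5981, -1.0607)
after link 4: o_4 = (-3.6643, -3.5981, 2.9925)

-3.664 -3.598 2.993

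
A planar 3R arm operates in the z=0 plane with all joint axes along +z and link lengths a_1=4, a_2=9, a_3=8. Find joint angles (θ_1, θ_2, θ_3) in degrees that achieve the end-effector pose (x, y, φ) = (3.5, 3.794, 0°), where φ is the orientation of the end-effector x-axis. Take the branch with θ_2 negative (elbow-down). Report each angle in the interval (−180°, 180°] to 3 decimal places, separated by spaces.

wrist centre = target − a_3·(cos φ, sin φ) = (-4.5000, 3.7940)
cos θ_2 = (34.6444−4²−9²)/(2·4·9) = -0.8660; θ_2 = -150.0028° (elbow-down)
β = atan2(3.7940,-4.5000) = 139.8654°; ψ = atan2(-4.4996,-3.7944) = -130.1403°
θ_1 = β − ψ = 270.0057°
θ_3 = φ − θ_1 − θ_2 = -120.0029° (wrapped to (-180°,180°])

-89.994 -150.003 -120.003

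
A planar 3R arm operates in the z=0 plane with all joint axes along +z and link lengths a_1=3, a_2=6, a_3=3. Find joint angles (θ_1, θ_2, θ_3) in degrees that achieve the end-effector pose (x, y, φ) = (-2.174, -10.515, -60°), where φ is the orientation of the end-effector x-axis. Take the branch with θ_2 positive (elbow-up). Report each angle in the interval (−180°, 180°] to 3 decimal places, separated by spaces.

wrist centre = target − a_3·(cos φ, sin φ) = (-3.6740, -7.9169)
cos θ_2 = (76.1760−3²−6²)/(2·3·6) = 0.8660; θ_2 = 30.0030° (elbow-up)
β = atan2(-7.9169,-3.6740) = -114.8946°; ψ = atan2(3.0003,8.1960) = 20.1060°
θ_1 = β − ψ = -135.0005°
θ_3 = φ − θ_1 − θ_2 = 44.9975° (wrapped to (-180°,180°])

-135.001 30.003 44.997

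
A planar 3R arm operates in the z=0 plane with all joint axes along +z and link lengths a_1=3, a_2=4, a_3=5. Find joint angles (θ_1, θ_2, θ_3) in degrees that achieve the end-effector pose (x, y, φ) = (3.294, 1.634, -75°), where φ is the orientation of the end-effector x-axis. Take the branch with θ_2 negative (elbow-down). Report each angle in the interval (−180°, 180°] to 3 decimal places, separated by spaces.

wrist centre = target − a_3·(cos φ, sin φ) = (1.9999, 6.4636)
cos θ_2 = (45.7781−3²−4²)/(2·3·4) = 0.8658; θ_2 = -30.0310° (elbow-down)
β = atan2(6.4636,1.9999) = 72.8075°; ψ = atan2(-2.0019,6.4630) = -17.2100°
θ_1 = β − ψ = 90.0174°
θ_3 = φ − θ_1 − θ_2 = -134.9865° (wrapped to (-180°,180°])

90.017 -30.031 -134.986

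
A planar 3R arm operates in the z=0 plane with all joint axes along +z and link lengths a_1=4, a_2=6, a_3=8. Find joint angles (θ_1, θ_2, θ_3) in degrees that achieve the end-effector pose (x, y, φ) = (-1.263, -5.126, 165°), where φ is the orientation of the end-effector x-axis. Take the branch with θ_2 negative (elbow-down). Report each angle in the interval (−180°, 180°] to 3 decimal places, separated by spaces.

wrist centre = target − a_3·(cos φ, sin φ) = (6.4644, -7.1966)
cos θ_2 = (93.5789−4²−6²)/(2·4·6) = 0.8662; θ_2 = -29.9768° (elbow-down)
β = atan2(-7.1966,6.4644) = -48.0678°; ψ = atan2(-2.9979,9.1974) = -18.0535°
θ_1 = β − ψ = -30.0143°
θ_3 = φ − θ_1 − θ_2 = -135.0089° (wrapped to (-180°,180°])

-30.014 -29.977 -135.009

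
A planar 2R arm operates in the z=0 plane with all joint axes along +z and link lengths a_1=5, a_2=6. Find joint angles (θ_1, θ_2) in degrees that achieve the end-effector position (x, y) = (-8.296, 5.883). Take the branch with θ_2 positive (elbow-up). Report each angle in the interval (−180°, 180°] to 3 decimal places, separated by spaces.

120.007 44.991

cos θ_2 = (103.4333−5²−6²)/(2·5·6) = 0.7072; θ_2 = 44.9907° (elbow-up)
β = atan2(5.8830,-8.2960) = 144.6581°; ψ = atan2(4.2420,9.2433) = 24.6513°
θ_1 = β − ψ = 120.0068°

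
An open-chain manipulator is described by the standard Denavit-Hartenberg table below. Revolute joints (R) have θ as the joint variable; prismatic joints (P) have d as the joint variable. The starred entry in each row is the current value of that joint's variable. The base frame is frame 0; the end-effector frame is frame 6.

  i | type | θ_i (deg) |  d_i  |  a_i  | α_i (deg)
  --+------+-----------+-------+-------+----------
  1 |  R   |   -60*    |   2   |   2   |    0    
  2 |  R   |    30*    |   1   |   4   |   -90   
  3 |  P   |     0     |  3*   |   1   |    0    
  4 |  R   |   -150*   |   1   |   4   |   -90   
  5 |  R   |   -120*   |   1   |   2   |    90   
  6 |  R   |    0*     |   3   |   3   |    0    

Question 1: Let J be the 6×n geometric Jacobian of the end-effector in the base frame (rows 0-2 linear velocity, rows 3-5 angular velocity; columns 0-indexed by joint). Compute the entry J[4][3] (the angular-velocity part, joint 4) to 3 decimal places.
0.866

axis z_3 = (0.5000,0.8660,0.0000); lever o_n−o_3 = (3.1716,2.5915,0.3170)
cross product → J_v[:, 3] = (0.2745,-0.1585,-1.4510)
J_ω[:, 3] = z_3
entry J[4][3] = 0.8660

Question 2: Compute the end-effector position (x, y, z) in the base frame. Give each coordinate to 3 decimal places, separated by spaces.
after link 1: o_1 = (1.0000, -1.7321, 2.0000)
after link 2: o_2 = (4.4641, -3.7321, 3.0000)
after link 3: o_3 = (6.8301, -1.6340, 3.0000)
after link 4: o_4 = (4.3301, 0.9641, 5.0000)
after link 5: o_5 = (6.3792, 1.7811, 5.3660)
after link 6: o_6 = (10.0018, 0.9575, 3.3170)

10.002 0.958 3.317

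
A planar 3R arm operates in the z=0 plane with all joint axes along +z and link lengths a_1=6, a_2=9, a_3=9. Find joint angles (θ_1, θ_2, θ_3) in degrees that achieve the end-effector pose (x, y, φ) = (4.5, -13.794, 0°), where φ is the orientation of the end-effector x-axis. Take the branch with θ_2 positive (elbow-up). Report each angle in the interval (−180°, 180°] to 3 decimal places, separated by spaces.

wrist centre = target − a_3·(cos φ, sin φ) = (-4.5000, -13.7940)
cos θ_2 = (210.5244−6²−9²)/(2·6·9) = 0.8660; θ_2 = 30.0067° (elbow-up)
β = atan2(-13.7940,-4.5000) = -108.0678°; ψ = atan2(4.5009,13.7937) = 18.0716°
θ_1 = β − ψ = -126.1394°
θ_3 = φ − θ_1 − θ_2 = 96.1327° (wrapped to (-180°,180°])

-126.139 30.007 96.133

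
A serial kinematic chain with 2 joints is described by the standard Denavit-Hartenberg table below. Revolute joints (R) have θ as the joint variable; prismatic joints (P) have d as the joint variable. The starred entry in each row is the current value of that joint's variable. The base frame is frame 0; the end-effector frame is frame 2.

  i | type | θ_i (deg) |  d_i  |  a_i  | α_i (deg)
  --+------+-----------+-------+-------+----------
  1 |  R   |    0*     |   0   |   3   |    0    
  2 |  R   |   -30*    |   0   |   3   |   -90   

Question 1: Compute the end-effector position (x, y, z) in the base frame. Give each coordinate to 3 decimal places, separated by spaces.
5.598 -1.500 0.000

after link 1: o_1 = (3.0000, 0.0000, 0.0000)
after link 2: o_2 = (5.5981, -1.5000, 0.0000)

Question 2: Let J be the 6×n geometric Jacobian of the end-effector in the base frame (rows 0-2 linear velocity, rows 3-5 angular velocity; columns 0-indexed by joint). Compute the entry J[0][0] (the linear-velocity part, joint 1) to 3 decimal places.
axis z_0 = ẑ; lever o_n−o_0 = (5.5981,-1.5000,0.0000)
cross product → J_v[:, 0] = (1.5000,5.5981,-0.0000)
J_ω[:, 0] = z_0
entry J[0][0] = 1.5000

1.500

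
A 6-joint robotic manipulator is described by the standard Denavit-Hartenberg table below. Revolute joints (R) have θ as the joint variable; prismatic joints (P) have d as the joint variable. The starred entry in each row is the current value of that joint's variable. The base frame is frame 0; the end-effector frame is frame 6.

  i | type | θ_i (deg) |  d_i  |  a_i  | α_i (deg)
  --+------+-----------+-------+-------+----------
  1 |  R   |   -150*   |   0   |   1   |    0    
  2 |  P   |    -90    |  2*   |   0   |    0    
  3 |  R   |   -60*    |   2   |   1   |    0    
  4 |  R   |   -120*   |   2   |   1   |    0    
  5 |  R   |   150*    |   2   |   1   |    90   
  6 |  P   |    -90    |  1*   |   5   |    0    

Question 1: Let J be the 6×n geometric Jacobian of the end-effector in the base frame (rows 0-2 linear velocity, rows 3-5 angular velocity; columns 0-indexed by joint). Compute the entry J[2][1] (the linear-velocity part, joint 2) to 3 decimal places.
1.000

prismatic axis z_1 = (0.0000,0.0000,1.0000)
J_v[:, 1] = z_1; J_ω[:, 1] = (0,0,0)
entry J[2][1] = 1.0000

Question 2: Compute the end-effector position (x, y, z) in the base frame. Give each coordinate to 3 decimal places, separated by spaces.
1.134 0.500 3.000

after link 1: o_1 = (-0.8660, -0.5000, 0.0000)
after link 2: o_2 = (-0.8660, -0.5000, 2.0000)
after link 3: o_3 = (-0.3660, 0.3660, 4.0000)
after link 4: o_4 = (0.1340, -0.5000, 6.0000)
after link 5: o_5 = (0.1340, 0.5000, 8.0000)
after link 6: o_6 = (1.1340, 0.5000, 3.0000)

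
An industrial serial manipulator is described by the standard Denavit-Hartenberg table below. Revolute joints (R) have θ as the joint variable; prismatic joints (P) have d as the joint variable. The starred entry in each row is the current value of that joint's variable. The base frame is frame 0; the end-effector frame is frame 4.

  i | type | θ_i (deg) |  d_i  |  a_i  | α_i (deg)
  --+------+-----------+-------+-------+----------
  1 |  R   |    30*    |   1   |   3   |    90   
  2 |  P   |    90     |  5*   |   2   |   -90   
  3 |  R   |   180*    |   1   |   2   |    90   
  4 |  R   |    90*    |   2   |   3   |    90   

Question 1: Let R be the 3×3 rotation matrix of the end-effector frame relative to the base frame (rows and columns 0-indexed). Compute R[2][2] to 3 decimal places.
End-effector z-axis (col 2 of R) = (-0.0000,0.0000,-1.0000)
R[2][2] = -1.0000

-1.000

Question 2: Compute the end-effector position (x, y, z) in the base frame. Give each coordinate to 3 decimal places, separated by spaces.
after link 1: o_1 = (2.5981, 1.5000, 1.0000)
after link 2: o_2 = (5.0981, -2.8301, 3.0000)
after link 3: o_3 = (4.2321, -3.3301, 1.0000)
after link 4: o_4 = (0.6340, -3.0981, 1.0000)

0.634 -3.098 1.000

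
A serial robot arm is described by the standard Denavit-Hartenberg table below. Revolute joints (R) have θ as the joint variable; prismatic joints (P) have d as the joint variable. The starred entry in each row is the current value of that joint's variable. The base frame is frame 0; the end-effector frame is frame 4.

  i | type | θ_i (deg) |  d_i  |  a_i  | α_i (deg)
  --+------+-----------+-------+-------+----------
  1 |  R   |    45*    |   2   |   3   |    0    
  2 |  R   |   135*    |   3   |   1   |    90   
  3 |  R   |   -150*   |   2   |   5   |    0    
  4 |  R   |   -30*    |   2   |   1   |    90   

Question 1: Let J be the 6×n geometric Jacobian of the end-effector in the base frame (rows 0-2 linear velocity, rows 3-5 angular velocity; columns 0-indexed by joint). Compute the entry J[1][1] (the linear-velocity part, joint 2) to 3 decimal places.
4.330

axis z_1 = (0.0000,0.0000,1.0000); lever o_n−o_1 = (4.3301,4.0000,0.5000)
cross product → J_v[:, 1] = (-4.0000,4.3301,0.0000)
J_ω[:, 1] = z_1
entry J[1][1] = 4.3301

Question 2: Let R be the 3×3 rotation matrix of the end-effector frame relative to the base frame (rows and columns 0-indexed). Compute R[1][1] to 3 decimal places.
End-effector y-axis (col 1 of R) = (0.0000,1.0000,0.0000)
R[1][1] = 1.0000

1.000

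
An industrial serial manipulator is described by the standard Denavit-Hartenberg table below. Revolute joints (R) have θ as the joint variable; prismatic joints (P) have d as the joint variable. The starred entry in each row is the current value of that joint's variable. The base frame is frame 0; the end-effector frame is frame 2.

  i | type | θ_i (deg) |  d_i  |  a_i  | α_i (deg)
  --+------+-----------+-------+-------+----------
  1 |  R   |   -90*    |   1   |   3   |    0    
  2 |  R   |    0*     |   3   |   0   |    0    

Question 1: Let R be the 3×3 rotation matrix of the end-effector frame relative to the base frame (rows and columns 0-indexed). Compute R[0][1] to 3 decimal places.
End-effector y-axis (col 1 of R) = (1.0000,0.0000,0.0000)
R[0][1] = 1.0000

1.000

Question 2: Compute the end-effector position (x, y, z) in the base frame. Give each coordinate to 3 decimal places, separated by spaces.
0.000 -3.000 4.000

after link 1: o_1 = (0.0000, -3.0000, 1.0000)
after link 2: o_2 = (0.0000, -3.0000, 4.0000)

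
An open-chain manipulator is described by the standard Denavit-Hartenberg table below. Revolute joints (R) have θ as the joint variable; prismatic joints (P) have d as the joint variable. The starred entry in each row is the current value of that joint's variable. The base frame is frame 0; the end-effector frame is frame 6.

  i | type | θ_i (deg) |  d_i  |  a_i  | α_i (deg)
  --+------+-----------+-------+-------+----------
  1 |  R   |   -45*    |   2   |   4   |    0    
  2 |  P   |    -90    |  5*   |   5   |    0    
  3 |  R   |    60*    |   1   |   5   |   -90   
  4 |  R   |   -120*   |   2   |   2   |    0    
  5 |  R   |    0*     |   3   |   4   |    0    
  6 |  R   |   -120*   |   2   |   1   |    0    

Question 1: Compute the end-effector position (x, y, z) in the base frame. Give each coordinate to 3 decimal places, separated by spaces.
after link 1: o_1 = (2.8284, -2.8284, 2.0000)
after link 2: o_2 = (-0.7071, -6.3640, 7.0000)
after link 3: o_3 = (0.5870, -11.1936, 8.0000)
after link 4: o_4 = (2.2600, -9.7100, 9.7321)
after link 5: o_5 = (4.6402, -7.0017, 13.1962)
after link 6: o_6 = (6.4426, -6.0011, 12.3301)

6.443 -6.001 12.330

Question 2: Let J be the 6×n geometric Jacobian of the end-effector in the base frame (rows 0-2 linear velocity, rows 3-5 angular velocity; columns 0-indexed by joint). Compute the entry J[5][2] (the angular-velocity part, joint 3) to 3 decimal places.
1.000

axis z_2 = (0.0000,0.0000,1.0000); lever o_n−o_2 = (7.1497,0.3628,5.3301)
cross product → J_v[:, 2] = (-0.3628,7.1497,0.0000)
J_ω[:, 2] = z_2
entry J[5][2] = 1.0000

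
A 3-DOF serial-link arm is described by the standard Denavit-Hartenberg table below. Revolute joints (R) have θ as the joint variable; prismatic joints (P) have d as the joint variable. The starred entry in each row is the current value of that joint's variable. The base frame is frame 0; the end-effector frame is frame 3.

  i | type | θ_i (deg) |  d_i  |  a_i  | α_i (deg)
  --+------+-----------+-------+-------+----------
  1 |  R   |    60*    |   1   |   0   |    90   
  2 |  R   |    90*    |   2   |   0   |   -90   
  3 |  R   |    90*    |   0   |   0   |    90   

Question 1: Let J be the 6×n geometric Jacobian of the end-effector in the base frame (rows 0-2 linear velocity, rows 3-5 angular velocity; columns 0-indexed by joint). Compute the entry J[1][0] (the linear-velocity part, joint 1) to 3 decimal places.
axis z_0 = ẑ; lever o_n−o_0 = (1.7321,-1.0000,1.0000)
cross product → J_v[:, 0] = (1.0000,1.7321,-0.0000)
J_ω[:, 0] = z_0
entry J[1][0] = 1.7321

1.732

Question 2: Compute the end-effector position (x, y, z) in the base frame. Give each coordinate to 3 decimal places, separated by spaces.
after link 1: o_1 = (0.0000, 0.0000, 1.0000)
after link 2: o_2 = (1.7321, -1.0000, 1.0000)
after link 3: o_3 = (1.7321, -1.0000, 1.0000)

1.732 -1.000 1.000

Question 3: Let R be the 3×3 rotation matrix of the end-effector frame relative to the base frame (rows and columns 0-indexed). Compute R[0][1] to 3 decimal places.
-0.500

End-effector y-axis (col 1 of R) = (-0.5000,-0.8660,-0.0000)
R[0][1] = -0.5000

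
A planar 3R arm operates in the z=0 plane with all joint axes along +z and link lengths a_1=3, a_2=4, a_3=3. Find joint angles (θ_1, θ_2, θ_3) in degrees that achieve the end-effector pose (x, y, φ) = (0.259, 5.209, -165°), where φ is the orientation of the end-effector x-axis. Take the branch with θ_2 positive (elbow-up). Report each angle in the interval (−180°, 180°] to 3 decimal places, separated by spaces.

45.018 29.970 120.012

wrist centre = target − a_3·(cos φ, sin φ) = (3.1568, 5.9855)
cos θ_2 = (45.7909−3²−4²)/(2·3·4) = 0.8663; θ_2 = 29.9698° (elbow-up)
β = atan2(5.9855,3.1568) = 62.1925°; ψ = atan2(1.9982,6.4652) = 17.1747°
θ_1 = β − ψ = 45.0178°
θ_3 = φ − θ_1 − θ_2 = 120.0125° (wrapped to (-180°,180°])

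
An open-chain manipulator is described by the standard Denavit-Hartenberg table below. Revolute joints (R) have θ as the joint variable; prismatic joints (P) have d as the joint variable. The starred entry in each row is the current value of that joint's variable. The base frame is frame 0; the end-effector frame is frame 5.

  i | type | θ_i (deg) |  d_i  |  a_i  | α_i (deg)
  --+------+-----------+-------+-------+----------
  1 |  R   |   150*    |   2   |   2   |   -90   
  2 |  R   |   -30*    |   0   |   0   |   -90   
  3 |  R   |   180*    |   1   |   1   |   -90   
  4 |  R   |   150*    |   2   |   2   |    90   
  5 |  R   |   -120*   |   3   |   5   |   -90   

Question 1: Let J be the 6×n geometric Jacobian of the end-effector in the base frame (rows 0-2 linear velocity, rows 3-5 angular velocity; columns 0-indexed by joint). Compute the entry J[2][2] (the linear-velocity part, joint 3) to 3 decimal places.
axis z_2 = (-0.4330,0.2500,-0.8660); lever o_n−o_2 = (3.9486,0.4109,-0.2990)
cross product → J_v[:, 2] = (0.2811,-3.5490,-1.1651)
J_ω[:, 2] = z_2
entry J[2][2] = -1.1651

-1.165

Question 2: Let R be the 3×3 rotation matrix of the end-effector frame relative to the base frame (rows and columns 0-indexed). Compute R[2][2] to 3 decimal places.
0.750

End-effector z-axis (col 2 of R) = (-0.1250,0.6495,0.7500)
R[2][2] = 0.7500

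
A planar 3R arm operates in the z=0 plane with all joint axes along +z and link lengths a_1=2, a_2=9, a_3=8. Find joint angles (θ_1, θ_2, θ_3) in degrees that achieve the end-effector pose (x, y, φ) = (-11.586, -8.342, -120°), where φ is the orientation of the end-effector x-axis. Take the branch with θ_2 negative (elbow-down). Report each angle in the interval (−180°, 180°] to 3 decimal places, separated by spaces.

-45.009 -134.995 60.004

wrist centre = target − a_3·(cos φ, sin φ) = (-7.5860, -1.4138)
cos θ_2 = (59.5462−2²−9²)/(2·2·9) = -0.7070; θ_2 = -134.9954° (elbow-down)
β = atan2(-1.4138,-7.5860) = -169.4429°; ψ = atan2(-6.3645,-4.3634) = -124.4343°
θ_1 = β − ψ = -45.0087°
θ_3 = φ − θ_1 − θ_2 = 60.0040° (wrapped to (-180°,180°])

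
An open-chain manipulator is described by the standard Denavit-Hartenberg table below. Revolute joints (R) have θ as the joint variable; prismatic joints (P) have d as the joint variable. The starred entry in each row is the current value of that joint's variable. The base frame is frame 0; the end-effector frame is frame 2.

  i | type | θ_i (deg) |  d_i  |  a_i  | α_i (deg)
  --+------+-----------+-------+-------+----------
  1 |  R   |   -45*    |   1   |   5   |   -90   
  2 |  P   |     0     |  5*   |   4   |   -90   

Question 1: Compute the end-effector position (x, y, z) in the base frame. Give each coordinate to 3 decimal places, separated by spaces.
after link 1: o_1 = (3.5355, -3.5355, 1.0000)
after link 2: o_2 = (9.8995, -2.8284, 1.0000)

9.899 -2.828 1.000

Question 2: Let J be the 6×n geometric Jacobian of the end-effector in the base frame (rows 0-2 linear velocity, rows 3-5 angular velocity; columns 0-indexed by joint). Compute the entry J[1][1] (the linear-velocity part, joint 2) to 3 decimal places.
0.707

prismatic axis z_1 = (0.7071,0.7071,0.0000)
J_v[:, 1] = z_1; J_ω[:, 1] = (0,0,0)
entry J[1][1] = 0.7071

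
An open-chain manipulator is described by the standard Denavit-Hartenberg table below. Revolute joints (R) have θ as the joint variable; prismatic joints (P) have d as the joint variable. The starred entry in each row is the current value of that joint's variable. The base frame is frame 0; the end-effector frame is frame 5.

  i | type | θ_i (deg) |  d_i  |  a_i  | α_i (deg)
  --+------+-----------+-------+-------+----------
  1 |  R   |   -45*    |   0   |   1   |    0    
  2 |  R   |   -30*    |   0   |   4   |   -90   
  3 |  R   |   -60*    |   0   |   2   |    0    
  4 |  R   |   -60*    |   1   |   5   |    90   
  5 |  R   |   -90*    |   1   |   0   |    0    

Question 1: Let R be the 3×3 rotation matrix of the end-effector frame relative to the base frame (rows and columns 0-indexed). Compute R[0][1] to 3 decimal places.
-0.129

End-effector y-axis (col 1 of R) = (-0.1294,0.4830,0.8660)
R[0][1] = -0.1294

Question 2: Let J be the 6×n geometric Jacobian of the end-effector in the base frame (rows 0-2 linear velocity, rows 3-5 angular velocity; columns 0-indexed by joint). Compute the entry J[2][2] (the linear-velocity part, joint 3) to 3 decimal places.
axis z_2 = (0.9659,0.2588,0.0000); lever o_n−o_2 = (0.3536,2.5442,5.5622)
cross product → J_v[:, 2] = (1.4396,-5.3727,2.3660)
J_ω[:, 2] = z_2
entry J[2][2] = 2.3660

2.366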